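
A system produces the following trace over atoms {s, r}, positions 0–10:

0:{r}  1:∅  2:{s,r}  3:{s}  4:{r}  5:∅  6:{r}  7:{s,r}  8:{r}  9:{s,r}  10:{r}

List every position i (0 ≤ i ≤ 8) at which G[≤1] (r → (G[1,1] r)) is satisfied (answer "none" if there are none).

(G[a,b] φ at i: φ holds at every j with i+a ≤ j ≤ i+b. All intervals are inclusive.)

5, 6, 7, 8

Evaluate at each i in [0,8]:
  i=0: ✗ (fails at j=0)
  i=1: ✗ (fails at j=2)
  i=2: ✗ (fails at j=2)
  i=3: ✗ (fails at j=4)
  i=4: ✗ (fails at j=4)
  i=5: ✓ (all of [5,6])
  i=6: ✓ (all of [6,7])
  i=7: ✓ (all of [7,8])
  i=8: ✓ (all of [8,9])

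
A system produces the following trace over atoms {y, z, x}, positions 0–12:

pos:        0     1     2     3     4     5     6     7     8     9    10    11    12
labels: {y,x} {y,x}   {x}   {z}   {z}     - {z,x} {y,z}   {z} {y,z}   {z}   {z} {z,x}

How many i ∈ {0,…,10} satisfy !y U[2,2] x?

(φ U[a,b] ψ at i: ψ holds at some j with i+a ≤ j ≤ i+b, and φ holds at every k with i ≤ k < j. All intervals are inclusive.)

2

Evaluate at each i in [0,10]:
  i=0: ✗ (lhs fails at k=0 before rhs at j=2)
  i=1: ✗ (no rhs in [3,3])
  i=2: ✗ (no rhs in [4,4])
  i=3: ✗ (no rhs in [5,5])
  i=4: ✓ (rhs at j=6; lhs holds on [4,5])
  i=5: ✗ (no rhs in [7,7])
  i=6: ✗ (no rhs in [8,8])
  i=7: ✗ (no rhs in [9,9])
  i=8: ✗ (no rhs in [10,10])
  i=9: ✗ (no rhs in [11,11])
  i=10: ✓ (rhs at j=12; lhs holds on [10,11])
Positions where it holds: {4, 10} → 2.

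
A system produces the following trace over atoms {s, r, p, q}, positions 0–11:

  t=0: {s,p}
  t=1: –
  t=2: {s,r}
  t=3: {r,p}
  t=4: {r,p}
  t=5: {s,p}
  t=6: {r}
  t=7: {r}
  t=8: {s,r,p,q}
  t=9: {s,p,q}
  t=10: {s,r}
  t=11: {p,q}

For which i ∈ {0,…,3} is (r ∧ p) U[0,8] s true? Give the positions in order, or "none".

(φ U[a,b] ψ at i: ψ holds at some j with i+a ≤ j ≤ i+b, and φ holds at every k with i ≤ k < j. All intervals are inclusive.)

Evaluate at each i in [0,3]:
  i=0: ✓ (rhs at j=0)
  i=1: ✗ (lhs fails at k=1 before rhs at j=2)
  i=2: ✓ (rhs at j=2)
  i=3: ✓ (rhs at j=5; lhs holds on [3,4])

0, 2, 3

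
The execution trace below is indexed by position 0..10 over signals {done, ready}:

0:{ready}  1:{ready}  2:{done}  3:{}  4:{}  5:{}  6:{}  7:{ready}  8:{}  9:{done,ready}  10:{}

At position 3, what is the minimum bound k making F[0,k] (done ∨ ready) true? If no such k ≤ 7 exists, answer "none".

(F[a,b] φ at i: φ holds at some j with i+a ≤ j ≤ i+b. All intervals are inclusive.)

4

Scan j = 3,4,… for (done ∨ ready):
  j=3: fails
  j=4: fails
  j=5: fails
  j=6: fails
  j=7: holds
First hit at j=7, so smallest k = 7-3 = 4.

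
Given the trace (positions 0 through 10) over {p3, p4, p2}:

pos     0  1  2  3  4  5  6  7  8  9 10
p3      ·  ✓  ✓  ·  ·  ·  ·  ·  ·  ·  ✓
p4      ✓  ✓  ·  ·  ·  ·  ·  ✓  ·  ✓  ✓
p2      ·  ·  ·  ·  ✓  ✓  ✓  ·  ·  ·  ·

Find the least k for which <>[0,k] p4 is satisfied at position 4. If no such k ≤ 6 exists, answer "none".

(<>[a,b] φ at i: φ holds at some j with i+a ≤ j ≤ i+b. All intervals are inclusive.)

Scan j = 4,5,… for p4:
  j=4: fails
  j=5: fails
  j=6: fails
  j=7: holds
First hit at j=7, so smallest k = 7-4 = 3.

3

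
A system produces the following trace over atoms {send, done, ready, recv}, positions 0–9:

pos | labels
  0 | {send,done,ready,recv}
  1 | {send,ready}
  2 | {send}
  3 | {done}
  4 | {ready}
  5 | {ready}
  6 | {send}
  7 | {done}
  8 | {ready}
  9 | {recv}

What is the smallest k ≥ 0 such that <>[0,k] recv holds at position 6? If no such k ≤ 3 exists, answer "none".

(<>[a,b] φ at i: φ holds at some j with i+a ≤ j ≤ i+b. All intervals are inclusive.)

3

Scan j = 6,7,… for recv:
  j=6: fails
  j=7: fails
  j=8: fails
  j=9: holds
First hit at j=9, so smallest k = 9-6 = 3.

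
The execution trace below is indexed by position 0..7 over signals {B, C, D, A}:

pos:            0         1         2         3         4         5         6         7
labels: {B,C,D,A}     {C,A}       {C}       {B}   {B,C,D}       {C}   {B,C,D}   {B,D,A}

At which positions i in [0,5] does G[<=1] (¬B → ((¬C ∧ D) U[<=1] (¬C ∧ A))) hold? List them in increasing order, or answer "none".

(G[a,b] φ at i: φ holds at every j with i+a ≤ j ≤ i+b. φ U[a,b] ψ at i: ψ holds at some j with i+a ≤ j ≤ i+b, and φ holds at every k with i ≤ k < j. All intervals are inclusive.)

Evaluate at each i in [0,5]:
  i=0: ✗ (fails at j=1)
  i=1: ✗ (fails at j=1)
  i=2: ✗ (fails at j=2)
  i=3: ✓ (all of [3,4])
  i=4: ✗ (fails at j=5)
  i=5: ✗ (fails at j=5)

3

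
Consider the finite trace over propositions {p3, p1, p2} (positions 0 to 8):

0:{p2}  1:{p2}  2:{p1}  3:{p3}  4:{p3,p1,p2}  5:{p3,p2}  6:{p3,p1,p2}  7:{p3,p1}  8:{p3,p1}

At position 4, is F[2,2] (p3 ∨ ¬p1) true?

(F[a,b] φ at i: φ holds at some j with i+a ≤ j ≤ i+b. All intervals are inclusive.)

True

Check (p3 ∨ ¬p1) at each j in [6,6]:
  j=6: true
Found at j=6 → formula holds.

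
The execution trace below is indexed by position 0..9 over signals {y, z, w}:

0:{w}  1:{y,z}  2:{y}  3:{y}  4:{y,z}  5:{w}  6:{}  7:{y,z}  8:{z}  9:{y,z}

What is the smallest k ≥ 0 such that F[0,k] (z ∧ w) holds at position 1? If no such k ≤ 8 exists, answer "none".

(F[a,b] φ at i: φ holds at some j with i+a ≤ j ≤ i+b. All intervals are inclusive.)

none

Scan j = 1,2,… for (z ∧ w):
  j=1: fails
  j=2: fails
  j=3: fails
  j=4: fails
  j=5: fails
  j=6: fails
  j=7: fails
  j=8: fails
  j=9: fails
No j in [1,9] satisfies it → none.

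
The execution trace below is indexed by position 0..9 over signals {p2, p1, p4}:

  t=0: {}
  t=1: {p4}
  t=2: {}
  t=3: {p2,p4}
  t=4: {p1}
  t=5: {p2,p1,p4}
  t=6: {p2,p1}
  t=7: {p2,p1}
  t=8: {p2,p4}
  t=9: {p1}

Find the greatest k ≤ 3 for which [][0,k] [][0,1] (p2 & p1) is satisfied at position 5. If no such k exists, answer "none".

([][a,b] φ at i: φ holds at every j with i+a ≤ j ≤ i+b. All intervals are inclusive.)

1

[][0,1] (p2 & p1) must hold from j=5 onward; find where it first fails.
  j=5: holds
  j=6: holds
  j=7: fails
Holds on [5,6], so largest k = 1.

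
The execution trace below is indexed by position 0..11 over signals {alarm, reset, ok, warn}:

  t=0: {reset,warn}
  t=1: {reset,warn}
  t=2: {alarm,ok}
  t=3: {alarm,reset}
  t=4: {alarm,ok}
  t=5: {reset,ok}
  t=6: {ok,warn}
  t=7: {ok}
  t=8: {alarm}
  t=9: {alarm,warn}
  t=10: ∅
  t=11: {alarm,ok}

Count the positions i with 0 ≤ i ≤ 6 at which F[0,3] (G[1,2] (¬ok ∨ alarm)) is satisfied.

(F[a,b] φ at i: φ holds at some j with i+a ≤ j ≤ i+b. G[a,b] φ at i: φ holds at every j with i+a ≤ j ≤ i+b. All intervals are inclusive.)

Evaluate at each i in [0,6]:
  i=0: ✓ (witness j=0)
  i=1: ✓ (witness j=1)
  i=2: ✓ (witness j=2)
  i=3: ✗ (none in [3,6])
  i=4: ✓ (witness j=7)
  i=5: ✓ (witness j=7)
  i=6: ✓ (witness j=7)
Positions where it holds: {0, 1, 2, 4, 5, 6} → 6.

6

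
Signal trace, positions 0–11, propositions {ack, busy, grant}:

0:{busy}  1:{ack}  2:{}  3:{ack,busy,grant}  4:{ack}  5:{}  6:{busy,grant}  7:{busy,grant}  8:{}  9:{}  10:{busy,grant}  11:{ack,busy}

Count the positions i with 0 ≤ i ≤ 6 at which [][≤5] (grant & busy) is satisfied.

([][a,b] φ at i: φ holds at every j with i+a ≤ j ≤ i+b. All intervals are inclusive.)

Evaluate at each i in [0,6]:
  i=0: ✗ (fails at j=0)
  i=1: ✗ (fails at j=1)
  i=2: ✗ (fails at j=2)
  i=3: ✗ (fails at j=4)
  i=4: ✗ (fails at j=4)
  i=5: ✗ (fails at j=5)
  i=6: ✗ (fails at j=8)
Positions where it holds: {} → 0.

0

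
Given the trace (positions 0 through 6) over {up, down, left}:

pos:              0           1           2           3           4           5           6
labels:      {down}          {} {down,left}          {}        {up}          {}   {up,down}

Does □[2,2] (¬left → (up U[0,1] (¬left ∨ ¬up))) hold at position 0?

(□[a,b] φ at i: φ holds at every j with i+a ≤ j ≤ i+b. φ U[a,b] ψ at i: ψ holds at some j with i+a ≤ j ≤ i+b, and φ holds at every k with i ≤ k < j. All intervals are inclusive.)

Check (¬left → (up U[0,1] (¬left ∨ ¬up))) at every j in [2,2]:
  j=2: antecedent false → ✓
All positions satisfy it → formula holds.

True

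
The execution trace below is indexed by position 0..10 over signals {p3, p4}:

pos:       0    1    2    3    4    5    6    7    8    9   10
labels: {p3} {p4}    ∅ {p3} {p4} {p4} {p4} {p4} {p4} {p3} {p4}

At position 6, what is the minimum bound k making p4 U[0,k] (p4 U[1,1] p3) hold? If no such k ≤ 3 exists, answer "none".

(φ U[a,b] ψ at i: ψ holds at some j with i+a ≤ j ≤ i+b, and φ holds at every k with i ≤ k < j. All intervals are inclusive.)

2

Need earliest j ≥ 6 with (p4 U[1,1] p3), and p4 at every k in [6,j-1].
  j=6: rhs fails.
  j=7: rhs fails.
  j=8: rhs holds; lhs holds on [6,7]. k = 2.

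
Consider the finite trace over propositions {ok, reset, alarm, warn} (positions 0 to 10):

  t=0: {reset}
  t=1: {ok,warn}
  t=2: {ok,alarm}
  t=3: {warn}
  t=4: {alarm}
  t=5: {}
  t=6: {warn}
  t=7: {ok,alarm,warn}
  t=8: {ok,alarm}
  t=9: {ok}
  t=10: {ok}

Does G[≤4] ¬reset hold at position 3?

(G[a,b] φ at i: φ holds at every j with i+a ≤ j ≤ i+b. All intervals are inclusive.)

Check ¬reset at every j in [3,7]:
  j=3: true
  j=4: true
  j=5: true
  j=6: true
  j=7: true
All positions satisfy it → formula holds.

Holds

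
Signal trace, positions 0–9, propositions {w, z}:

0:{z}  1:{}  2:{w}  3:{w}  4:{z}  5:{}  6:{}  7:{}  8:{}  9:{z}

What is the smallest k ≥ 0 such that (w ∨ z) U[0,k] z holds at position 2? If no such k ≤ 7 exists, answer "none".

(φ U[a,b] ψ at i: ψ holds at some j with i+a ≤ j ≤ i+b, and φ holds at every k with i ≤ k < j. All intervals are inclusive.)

Need earliest j ≥ 2 with z, and (w ∨ z) at every k in [2,j-1].
  j=2: rhs fails.
  j=3: rhs fails.
  j=4: rhs holds; lhs holds on [2,3]. k = 2.

2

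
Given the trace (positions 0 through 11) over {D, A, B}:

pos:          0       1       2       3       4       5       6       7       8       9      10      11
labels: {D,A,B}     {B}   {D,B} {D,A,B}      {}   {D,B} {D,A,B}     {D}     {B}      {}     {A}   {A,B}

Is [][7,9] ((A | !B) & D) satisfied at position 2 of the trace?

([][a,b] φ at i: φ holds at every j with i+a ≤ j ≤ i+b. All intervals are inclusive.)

Check ((A | !B) & D) at every j in [9,11]:
  j=9: false
  j=10: false
  j=11: false
Fails at j=9 → formula fails.

Does not hold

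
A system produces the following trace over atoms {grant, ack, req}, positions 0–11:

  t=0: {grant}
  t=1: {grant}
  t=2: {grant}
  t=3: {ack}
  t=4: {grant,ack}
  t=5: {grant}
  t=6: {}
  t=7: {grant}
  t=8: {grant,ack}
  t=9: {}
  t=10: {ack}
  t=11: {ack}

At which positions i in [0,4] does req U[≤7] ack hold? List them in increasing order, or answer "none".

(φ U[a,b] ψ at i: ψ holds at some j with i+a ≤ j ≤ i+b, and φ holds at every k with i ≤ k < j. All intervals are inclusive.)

Evaluate at each i in [0,4]:
  i=0: ✗ (lhs fails at k=0 before rhs at j=3)
  i=1: ✗ (lhs fails at k=1 before rhs at j=3)
  i=2: ✗ (lhs fails at k=2 before rhs at j=3)
  i=3: ✓ (rhs at j=3)
  i=4: ✓ (rhs at j=4)

3, 4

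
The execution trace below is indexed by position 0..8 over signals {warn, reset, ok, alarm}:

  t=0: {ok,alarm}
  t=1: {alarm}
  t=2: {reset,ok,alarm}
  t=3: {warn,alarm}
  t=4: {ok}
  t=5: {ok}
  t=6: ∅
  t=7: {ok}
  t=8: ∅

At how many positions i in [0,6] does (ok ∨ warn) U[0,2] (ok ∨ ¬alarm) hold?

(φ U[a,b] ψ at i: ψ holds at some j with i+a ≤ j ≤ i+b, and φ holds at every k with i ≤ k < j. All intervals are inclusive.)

6

Evaluate at each i in [0,6]:
  i=0: ✓ (rhs at j=0)
  i=1: ✗ (lhs fails at k=1 before rhs at j=2)
  i=2: ✓ (rhs at j=2)
  i=3: ✓ (rhs at j=4; lhs holds on [3,3])
  i=4: ✓ (rhs at j=4)
  i=5: ✓ (rhs at j=5)
  i=6: ✓ (rhs at j=6)
Positions where it holds: {0, 2, 3, 4, 5, 6} → 6.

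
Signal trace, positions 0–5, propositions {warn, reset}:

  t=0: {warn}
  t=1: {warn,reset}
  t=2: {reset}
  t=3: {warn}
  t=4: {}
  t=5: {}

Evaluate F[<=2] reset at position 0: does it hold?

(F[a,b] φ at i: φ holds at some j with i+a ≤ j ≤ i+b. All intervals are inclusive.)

Check reset at each j in [0,2]:
  j=0: false
  j=1: true
  j=2: true
Found at j=1 → formula holds.

Yes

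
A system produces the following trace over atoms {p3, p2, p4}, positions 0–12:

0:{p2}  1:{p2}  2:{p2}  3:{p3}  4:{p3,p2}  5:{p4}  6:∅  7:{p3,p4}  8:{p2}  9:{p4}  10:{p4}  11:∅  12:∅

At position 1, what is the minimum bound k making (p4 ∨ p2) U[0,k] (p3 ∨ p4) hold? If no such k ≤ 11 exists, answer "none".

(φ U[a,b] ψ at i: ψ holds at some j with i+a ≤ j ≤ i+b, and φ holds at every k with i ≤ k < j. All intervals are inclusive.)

2

Need earliest j ≥ 1 with (p3 ∨ p4), and (p4 ∨ p2) at every k in [1,j-1].
  j=1: rhs fails.
  j=2: rhs fails.
  j=3: rhs holds; lhs holds on [1,2]. k = 2.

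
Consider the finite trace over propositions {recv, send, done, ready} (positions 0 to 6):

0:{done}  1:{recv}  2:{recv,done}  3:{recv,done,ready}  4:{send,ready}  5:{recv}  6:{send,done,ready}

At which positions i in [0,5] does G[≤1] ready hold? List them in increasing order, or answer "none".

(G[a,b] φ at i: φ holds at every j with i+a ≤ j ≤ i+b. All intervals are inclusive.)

3

Evaluate at each i in [0,5]:
  i=0: ✗ (fails at j=0)
  i=1: ✗ (fails at j=1)
  i=2: ✗ (fails at j=2)
  i=3: ✓ (all of [3,4])
  i=4: ✗ (fails at j=5)
  i=5: ✗ (fails at j=5)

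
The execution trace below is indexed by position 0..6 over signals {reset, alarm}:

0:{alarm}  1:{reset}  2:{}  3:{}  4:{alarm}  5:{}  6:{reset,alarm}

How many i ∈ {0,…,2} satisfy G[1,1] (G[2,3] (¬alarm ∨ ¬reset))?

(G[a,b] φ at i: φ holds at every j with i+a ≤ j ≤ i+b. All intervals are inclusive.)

Evaluate at each i in [0,2]:
  i=0: ✓ (all of [1,1])
  i=1: ✓ (all of [2,2])
  i=2: ✗ (fails at j=3)
Positions where it holds: {0, 1} → 2.

2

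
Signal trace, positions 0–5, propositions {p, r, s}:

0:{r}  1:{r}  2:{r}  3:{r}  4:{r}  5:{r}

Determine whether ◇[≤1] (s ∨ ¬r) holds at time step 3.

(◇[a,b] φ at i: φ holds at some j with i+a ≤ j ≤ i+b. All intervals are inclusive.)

No

Check (s ∨ ¬r) at each j in [3,4]:
  j=3: false
  j=4: false
No position in the window satisfies it → formula fails.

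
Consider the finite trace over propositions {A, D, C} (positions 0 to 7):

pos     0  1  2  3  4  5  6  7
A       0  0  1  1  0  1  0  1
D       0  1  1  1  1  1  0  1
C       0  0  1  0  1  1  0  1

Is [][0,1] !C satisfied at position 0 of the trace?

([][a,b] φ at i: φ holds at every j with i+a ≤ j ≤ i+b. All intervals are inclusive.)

Yes

Check !C at every j in [0,1]:
  j=0: true
  j=1: true
All positions satisfy it → formula holds.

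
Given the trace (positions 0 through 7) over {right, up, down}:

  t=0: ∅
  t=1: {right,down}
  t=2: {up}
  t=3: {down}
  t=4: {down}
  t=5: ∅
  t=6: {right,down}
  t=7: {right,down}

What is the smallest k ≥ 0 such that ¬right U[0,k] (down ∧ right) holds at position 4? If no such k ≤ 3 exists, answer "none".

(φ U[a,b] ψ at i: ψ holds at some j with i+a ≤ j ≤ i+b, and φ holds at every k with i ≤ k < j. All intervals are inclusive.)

2

Need earliest j ≥ 4 with (down ∧ right), and ¬right at every k in [4,j-1].
  j=4: rhs fails.
  j=5: rhs fails.
  j=6: rhs holds; lhs holds on [4,5]. k = 2.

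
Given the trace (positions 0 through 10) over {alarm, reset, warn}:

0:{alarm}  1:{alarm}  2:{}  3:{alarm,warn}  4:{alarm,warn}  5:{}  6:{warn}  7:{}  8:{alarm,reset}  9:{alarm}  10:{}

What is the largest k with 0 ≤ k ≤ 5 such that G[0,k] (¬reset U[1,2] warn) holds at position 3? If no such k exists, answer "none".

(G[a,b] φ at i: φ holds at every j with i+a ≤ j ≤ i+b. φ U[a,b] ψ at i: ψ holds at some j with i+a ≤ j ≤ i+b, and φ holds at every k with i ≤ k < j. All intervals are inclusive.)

(¬reset U[1,2] warn) must hold from j=3 onward; find where it first fails.
  j=3: holds
  j=4: holds
  j=5: holds
  j=6: fails
Holds on [3,5], so largest k = 2.

2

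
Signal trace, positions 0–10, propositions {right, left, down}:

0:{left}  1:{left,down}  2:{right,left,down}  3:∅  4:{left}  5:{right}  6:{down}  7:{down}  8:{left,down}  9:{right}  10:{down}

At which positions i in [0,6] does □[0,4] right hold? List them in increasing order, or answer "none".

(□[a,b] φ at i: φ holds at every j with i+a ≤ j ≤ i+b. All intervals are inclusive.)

Evaluate at each i in [0,6]:
  i=0: ✗ (fails at j=0)
  i=1: ✗ (fails at j=1)
  i=2: ✗ (fails at j=3)
  i=3: ✗ (fails at j=3)
  i=4: ✗ (fails at j=4)
  i=5: ✗ (fails at j=6)
  i=6: ✗ (fails at j=6)

none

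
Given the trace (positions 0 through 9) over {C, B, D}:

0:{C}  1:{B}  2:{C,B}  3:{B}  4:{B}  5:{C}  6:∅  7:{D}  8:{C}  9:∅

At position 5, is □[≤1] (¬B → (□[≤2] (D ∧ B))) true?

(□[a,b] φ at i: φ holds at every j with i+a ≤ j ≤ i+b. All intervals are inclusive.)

Check (¬B → (□[≤2] (D ∧ B))) at every j in [5,6]:
  j=5: antecedent true; consequent fails at 5 → ✗
  j=6: antecedent true; consequent fails at 6 → ✗
Fails at j=5 → formula fails.

No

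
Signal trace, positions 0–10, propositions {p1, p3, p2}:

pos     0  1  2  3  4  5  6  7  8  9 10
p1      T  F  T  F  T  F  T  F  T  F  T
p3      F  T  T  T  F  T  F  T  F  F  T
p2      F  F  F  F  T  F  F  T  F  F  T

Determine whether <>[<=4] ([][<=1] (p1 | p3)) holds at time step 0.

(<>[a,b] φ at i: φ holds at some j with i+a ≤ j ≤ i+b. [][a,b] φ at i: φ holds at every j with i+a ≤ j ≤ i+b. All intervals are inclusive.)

Holds

Check [][<=1] (p1 | p3) at each j in [0,4]:
  j=0: holds on [0,1]
  j=1: holds on [1,2]
  j=2: holds on [2,3]
  j=3: holds on [3,4]
  j=4: holds on [4,5]
Found at j=0 → formula holds.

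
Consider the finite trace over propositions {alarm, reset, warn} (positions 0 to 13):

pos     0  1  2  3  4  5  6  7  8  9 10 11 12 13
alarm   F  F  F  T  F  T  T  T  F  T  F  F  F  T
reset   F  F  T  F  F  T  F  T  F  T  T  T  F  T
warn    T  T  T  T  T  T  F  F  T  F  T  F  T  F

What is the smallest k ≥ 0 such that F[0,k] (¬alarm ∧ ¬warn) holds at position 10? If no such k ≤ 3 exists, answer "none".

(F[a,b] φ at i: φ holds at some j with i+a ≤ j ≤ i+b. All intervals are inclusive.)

Scan j = 10,11,… for (¬alarm ∧ ¬warn):
  j=10: fails
  j=11: holds
First hit at j=11, so smallest k = 11-10 = 1.

1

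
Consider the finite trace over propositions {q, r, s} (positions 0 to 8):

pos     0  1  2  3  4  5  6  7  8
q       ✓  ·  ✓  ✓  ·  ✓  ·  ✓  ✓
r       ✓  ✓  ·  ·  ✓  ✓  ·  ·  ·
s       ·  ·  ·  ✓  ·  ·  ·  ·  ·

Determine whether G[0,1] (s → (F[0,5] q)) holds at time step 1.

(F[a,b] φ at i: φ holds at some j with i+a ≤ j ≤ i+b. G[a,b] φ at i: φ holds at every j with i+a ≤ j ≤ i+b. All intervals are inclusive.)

Check (s → (F[0,5] q)) at every j in [1,2]:
  j=1: antecedent false → ✓
  j=2: antecedent false → ✓
All positions satisfy it → formula holds.

True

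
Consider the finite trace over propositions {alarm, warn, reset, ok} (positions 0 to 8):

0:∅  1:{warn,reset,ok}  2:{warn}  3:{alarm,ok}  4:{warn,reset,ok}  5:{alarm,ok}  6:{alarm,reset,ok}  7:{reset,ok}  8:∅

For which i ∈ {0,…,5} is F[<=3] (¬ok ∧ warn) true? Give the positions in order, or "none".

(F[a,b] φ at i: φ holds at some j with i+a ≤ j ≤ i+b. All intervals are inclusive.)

Evaluate at each i in [0,5]:
  i=0: ✓ (witness j=2)
  i=1: ✓ (witness j=2)
  i=2: ✓ (witness j=2)
  i=3: ✗ (none in [3,6])
  i=4: ✗ (none in [4,7])
  i=5: ✗ (none in [5,8])

0, 1, 2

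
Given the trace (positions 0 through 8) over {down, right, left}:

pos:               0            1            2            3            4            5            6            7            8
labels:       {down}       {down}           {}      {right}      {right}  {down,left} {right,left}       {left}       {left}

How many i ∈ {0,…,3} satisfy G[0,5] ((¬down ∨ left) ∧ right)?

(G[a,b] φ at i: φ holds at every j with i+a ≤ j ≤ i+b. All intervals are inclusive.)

0

Evaluate at each i in [0,3]:
  i=0: ✗ (fails at j=0)
  i=1: ✗ (fails at j=1)
  i=2: ✗ (fails at j=2)
  i=3: ✗ (fails at j=5)
Positions where it holds: {} → 0.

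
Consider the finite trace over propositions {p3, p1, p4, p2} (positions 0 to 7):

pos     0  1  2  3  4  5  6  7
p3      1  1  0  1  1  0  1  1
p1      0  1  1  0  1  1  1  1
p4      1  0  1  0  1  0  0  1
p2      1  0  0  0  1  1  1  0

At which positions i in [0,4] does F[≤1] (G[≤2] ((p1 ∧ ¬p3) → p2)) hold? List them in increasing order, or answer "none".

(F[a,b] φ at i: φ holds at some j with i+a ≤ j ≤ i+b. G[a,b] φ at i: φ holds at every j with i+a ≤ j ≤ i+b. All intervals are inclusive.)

2, 3, 4

Evaluate at each i in [0,4]:
  i=0: ✗ (none in [0,1])
  i=1: ✗ (none in [1,2])
  i=2: ✓ (witness j=3)
  i=3: ✓ (witness j=3)
  i=4: ✓ (witness j=4)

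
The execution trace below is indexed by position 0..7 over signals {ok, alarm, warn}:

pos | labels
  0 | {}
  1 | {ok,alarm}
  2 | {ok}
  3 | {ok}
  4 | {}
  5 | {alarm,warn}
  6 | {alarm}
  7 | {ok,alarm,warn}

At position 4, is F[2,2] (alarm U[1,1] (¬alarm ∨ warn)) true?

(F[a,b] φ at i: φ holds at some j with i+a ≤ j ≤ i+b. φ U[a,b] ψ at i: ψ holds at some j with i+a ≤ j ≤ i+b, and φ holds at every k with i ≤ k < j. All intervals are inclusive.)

Yes

Check (alarm U[1,1] (¬alarm ∨ warn)) at each j in [6,6]:
  j=6: holds
Found at j=6 → formula holds.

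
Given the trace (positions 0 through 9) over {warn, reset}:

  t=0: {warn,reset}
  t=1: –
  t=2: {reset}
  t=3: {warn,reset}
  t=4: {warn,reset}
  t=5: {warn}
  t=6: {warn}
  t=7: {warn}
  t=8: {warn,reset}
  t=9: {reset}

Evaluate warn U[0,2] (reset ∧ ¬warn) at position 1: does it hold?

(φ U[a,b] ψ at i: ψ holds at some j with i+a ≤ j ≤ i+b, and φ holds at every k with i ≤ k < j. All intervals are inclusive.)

Need some j in [1,3] with (reset ∧ ¬warn), and warn at every k in [1,j-1].
  j=1: (reset ∧ ¬warn) false.
  j=2: (reset ∧ ¬warn) holds, but warn fails at k=1 → not this j.
  j=3: (reset ∧ ¬warn) false.
No j in the window works → until fails.

No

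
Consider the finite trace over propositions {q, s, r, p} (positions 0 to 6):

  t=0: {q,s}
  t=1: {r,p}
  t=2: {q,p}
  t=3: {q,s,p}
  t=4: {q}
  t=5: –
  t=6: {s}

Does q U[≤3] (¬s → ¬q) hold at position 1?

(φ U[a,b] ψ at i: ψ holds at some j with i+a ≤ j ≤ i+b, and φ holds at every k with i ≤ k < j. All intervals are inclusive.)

True

Need some j in [1,4] with (¬s → ¬q), and q at every k in [1,j-1].
  j=1: (¬s → ¬q) holds; no prefix to check → satisfied.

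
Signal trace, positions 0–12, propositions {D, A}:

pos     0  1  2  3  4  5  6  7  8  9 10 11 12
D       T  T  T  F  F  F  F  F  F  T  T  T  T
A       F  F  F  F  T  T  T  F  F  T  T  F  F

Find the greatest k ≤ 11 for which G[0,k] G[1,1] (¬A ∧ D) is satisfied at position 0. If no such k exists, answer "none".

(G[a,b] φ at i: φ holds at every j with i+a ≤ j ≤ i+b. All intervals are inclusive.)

G[1,1] (¬A ∧ D) must hold from j=0 onward; find where it first fails.
  j=0: holds
  j=1: holds
  j=2: fails
Holds on [0,1], so largest k = 1.

1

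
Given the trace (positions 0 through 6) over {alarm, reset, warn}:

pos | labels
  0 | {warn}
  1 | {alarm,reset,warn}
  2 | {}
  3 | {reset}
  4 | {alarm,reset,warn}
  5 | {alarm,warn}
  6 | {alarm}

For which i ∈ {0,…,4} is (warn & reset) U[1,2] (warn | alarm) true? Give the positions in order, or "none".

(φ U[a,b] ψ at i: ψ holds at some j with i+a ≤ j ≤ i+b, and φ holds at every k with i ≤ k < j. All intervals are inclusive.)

4

Evaluate at each i in [0,4]:
  i=0: ✗ (lhs fails at k=0 before rhs at j=1)
  i=1: ✗ (no rhs in [2,3])
  i=2: ✗ (lhs fails at k=2 before rhs at j=4)
  i=3: ✗ (lhs fails at k=3 before rhs at j=4)
  i=4: ✓ (rhs at j=5; lhs holds on [4,4])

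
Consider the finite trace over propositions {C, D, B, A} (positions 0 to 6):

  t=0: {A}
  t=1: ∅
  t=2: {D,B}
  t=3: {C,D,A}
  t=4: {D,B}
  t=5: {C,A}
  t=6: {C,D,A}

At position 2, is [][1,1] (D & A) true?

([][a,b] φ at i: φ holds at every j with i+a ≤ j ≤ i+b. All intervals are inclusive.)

True

Check (D & A) at every j in [3,3]:
  j=3: true
All positions satisfy it → formula holds.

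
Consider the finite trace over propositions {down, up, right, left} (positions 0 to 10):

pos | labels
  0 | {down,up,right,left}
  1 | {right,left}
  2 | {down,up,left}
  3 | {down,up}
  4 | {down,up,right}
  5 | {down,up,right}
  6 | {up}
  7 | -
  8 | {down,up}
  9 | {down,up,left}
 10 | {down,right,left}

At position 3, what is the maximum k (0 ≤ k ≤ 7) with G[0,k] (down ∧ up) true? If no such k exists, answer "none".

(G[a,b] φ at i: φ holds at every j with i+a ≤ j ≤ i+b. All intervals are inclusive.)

(down ∧ up) must hold from j=3 onward; find where it first fails.
  j=3: holds
  j=4: holds
  j=5: holds
  j=6: fails
Holds on [3,5], so largest k = 2.

2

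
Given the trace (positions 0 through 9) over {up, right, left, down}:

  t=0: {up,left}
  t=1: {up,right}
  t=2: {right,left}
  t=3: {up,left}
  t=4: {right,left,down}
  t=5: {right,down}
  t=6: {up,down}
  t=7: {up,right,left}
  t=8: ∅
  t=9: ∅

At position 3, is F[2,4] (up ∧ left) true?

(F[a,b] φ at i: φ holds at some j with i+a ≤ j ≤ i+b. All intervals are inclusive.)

Holds

Check (up ∧ left) at each j in [5,7]:
  j=5: false
  j=6: false
  j=7: true
Found at j=7 → formula holds.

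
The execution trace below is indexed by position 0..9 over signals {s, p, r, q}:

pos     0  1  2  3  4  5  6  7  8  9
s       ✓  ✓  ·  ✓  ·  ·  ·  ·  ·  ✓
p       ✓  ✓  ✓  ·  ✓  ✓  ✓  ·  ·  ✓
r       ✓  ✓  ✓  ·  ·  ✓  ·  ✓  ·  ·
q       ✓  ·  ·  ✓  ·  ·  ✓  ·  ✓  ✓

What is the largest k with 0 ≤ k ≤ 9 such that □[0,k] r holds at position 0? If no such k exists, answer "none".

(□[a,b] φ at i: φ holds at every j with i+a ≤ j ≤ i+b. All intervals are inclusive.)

r must hold from j=0 onward; find where it first fails.
  j=0: holds
  j=1: holds
  j=2: holds
  j=3: fails
Holds on [0,2], so largest k = 2.

2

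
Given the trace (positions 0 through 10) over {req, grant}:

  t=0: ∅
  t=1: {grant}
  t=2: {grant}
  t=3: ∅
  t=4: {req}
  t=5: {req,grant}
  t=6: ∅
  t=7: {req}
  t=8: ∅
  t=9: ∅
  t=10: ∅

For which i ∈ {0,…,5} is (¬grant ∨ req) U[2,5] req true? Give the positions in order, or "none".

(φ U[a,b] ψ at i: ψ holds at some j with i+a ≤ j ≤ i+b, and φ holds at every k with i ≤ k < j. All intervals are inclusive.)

Evaluate at each i in [0,5]:
  i=0: ✗ (lhs fails at k=1 before rhs at j=4)
  i=1: ✗ (lhs fails at k=1 before rhs at j=4)
  i=2: ✗ (lhs fails at k=2 before rhs at j=4)
  i=3: ✓ (rhs at j=5; lhs holds on [3,4])
  i=4: ✓ (rhs at j=7; lhs holds on [4,6])
  i=5: ✓ (rhs at j=7; lhs holds on [5,6])

3, 4, 5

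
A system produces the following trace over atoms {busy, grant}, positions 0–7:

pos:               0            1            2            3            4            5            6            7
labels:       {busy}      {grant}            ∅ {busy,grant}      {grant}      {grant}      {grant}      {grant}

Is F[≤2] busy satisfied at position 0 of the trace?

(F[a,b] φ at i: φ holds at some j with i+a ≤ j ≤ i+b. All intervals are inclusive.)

Check busy at each j in [0,2]:
  j=0: true
  j=1: false
  j=2: false
Found at j=0 → formula holds.

Holds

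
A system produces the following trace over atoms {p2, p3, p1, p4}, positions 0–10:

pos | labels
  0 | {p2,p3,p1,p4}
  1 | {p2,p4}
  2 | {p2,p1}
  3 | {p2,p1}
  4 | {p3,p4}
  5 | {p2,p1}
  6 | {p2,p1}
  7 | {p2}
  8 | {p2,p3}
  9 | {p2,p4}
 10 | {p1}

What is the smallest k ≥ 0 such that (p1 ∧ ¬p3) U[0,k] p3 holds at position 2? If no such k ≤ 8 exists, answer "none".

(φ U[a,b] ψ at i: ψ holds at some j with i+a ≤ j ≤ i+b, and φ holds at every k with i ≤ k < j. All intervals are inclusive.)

2

Need earliest j ≥ 2 with p3, and (p1 ∧ ¬p3) at every k in [2,j-1].
  j=2: rhs fails.
  j=3: rhs fails.
  j=4: rhs holds; lhs holds on [2,3]. k = 2.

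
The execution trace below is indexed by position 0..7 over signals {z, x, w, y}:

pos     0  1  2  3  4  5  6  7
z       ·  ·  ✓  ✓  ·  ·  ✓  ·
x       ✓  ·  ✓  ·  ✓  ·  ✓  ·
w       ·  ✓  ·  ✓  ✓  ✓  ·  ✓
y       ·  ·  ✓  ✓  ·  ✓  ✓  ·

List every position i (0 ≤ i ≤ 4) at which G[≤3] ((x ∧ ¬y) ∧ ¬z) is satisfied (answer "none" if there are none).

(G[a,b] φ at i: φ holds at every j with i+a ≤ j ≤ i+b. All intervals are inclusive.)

none

Evaluate at each i in [0,4]:
  i=0: ✗ (fails at j=1)
  i=1: ✗ (fails at j=1)
  i=2: ✗ (fails at j=2)
  i=3: ✗ (fails at j=3)
  i=4: ✗ (fails at j=5)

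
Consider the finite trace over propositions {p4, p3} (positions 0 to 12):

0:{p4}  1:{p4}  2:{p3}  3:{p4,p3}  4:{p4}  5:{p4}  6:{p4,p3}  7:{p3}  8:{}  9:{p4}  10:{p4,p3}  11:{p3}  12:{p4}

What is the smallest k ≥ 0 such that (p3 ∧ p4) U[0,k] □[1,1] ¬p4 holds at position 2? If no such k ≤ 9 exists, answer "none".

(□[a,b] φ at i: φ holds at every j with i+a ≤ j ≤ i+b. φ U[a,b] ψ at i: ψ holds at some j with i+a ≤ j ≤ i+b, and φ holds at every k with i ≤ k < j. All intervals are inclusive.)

none

Need earliest j ≥ 2 with □[1,1] ¬p4, and (p3 ∧ p4) at every k in [2,j-1].
  j=2: rhs fails.
  j=3: rhs fails.
  j=4: rhs fails.
  j=5: rhs fails.
  j=6: rhs holds but lhs fails at k=2.
  j=7: rhs holds but lhs fails at k=2.
  j=8: rhs fails.
  j=9: rhs fails.
  j=10: rhs holds but lhs fails at k=2.
  j=11: rhs fails.
No witness within the range → none.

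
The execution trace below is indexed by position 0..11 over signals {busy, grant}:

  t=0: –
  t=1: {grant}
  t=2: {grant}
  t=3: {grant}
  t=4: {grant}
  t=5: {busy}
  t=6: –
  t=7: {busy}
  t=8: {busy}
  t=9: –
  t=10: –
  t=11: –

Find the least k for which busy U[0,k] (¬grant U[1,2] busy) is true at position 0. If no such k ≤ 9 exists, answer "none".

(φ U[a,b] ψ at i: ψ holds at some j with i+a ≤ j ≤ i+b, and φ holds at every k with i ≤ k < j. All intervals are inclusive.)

none

Need earliest j ≥ 0 with (¬grant U[1,2] busy), and busy at every k in [0,j-1].
  j=0: rhs fails.
  j=1: rhs fails.
  j=2: rhs fails.
  j=3: rhs fails.
  j=4: rhs fails.
  j=5: rhs holds but lhs fails at k=0.
  j=6: rhs holds but lhs fails at k=0.
  j=7: rhs holds but lhs fails at k=0.
  j=8: rhs fails.
  j=9: rhs fails.
No witness within the range → none.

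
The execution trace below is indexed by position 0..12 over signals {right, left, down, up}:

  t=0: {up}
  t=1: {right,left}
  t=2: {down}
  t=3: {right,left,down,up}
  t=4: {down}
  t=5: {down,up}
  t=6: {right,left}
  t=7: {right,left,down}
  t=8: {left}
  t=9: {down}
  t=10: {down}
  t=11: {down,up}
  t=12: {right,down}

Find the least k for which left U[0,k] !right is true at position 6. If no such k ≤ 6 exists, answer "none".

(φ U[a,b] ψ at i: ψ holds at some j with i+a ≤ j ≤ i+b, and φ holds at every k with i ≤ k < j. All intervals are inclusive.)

Need earliest j ≥ 6 with !right, and left at every k in [6,j-1].
  j=6: rhs fails.
  j=7: rhs fails.
  j=8: rhs holds; lhs holds on [6,7]. k = 2.

2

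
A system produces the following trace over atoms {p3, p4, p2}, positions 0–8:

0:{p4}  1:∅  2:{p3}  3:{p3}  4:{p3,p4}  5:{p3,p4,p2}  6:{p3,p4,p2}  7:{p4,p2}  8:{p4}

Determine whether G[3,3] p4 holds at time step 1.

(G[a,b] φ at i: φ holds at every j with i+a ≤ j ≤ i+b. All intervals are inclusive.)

Check p4 at every j in [4,4]:
  j=4: true
All positions satisfy it → formula holds.

Yes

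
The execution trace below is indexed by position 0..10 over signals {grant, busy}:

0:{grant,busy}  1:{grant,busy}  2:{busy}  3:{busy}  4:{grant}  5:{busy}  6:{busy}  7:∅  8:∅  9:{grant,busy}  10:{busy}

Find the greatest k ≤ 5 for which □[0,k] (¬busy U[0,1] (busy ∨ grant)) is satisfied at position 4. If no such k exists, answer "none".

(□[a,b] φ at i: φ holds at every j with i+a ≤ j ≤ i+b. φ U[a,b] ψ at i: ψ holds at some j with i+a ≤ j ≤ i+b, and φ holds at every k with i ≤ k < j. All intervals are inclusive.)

2

(¬busy U[0,1] (busy ∨ grant)) must hold from j=4 onward; find where it first fails.
  j=4: holds
  j=5: holds
  j=6: holds
  j=7: fails
Holds on [4,6], so largest k = 2.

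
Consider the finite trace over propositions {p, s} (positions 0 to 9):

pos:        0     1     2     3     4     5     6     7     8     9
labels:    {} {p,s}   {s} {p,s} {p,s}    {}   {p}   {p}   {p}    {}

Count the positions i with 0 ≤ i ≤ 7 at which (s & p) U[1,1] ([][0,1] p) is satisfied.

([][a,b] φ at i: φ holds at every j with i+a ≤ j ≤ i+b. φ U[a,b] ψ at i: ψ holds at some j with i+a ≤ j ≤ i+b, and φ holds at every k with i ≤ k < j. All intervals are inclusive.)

Evaluate at each i in [0,7]:
  i=0: ✗ (no rhs in [1,1])
  i=1: ✗ (no rhs in [2,2])
  i=2: ✗ (lhs fails at k=2 before rhs at j=3)
  i=3: ✗ (no rhs in [4,4])
  i=4: ✗ (no rhs in [5,5])
  i=5: ✗ (lhs fails at k=5 before rhs at j=6)
  i=6: ✗ (lhs fails at k=6 before rhs at j=7)
  i=7: ✗ (no rhs in [8,8])
Positions where it holds: {} → 0.

0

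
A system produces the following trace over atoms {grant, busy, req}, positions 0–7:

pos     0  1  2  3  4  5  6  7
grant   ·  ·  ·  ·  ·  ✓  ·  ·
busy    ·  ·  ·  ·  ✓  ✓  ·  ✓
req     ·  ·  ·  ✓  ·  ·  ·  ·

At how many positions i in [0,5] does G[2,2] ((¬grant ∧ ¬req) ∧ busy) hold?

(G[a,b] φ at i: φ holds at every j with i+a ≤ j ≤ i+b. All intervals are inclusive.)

Evaluate at each i in [0,5]:
  i=0: ✗ (fails at j=2)
  i=1: ✗ (fails at j=3)
  i=2: ✓ (all of [4,4])
  i=3: ✗ (fails at j=5)
  i=4: ✗ (fails at j=6)
  i=5: ✓ (all of [7,7])
Positions where it holds: {2, 5} → 2.

2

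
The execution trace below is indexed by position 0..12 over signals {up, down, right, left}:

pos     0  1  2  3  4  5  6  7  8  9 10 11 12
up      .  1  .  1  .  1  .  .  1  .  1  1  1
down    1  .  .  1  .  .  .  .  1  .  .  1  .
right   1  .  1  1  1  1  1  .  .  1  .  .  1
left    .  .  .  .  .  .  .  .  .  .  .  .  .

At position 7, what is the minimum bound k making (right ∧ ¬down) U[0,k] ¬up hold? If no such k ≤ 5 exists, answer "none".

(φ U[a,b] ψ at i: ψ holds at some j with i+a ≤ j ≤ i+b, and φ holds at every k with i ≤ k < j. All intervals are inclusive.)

Need earliest j ≥ 7 with ¬up, and (right ∧ ¬down) at every k in [7,j-1].
  j=7: rhs holds (empty prefix). k = 0.

0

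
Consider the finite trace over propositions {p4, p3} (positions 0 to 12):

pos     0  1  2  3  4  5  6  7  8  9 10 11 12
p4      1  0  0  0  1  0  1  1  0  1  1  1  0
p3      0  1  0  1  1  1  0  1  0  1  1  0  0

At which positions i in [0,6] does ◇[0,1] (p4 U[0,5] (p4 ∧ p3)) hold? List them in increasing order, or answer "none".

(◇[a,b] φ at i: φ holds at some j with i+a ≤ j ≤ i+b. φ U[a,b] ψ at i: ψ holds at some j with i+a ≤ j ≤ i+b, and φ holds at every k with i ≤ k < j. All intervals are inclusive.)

Evaluate at each i in [0,6]:
  i=0: ✗ (none in [0,1])
  i=1: ✗ (none in [1,2])
  i=2: ✗ (none in [2,3])
  i=3: ✓ (witness j=4)
  i=4: ✓ (witness j=4)
  i=5: ✓ (witness j=6)
  i=6: ✓ (witness j=6)

3, 4, 5, 6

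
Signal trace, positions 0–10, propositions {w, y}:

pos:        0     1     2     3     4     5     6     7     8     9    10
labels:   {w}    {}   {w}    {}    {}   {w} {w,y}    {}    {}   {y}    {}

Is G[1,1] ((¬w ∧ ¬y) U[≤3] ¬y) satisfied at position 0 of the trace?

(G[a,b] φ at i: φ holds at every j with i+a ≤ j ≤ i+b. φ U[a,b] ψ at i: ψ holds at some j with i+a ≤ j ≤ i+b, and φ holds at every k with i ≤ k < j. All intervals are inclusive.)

Check ((¬w ∧ ¬y) U[≤3] ¬y) at every j in [1,1]:
  j=1: holds
All positions satisfy it → formula holds.

Yes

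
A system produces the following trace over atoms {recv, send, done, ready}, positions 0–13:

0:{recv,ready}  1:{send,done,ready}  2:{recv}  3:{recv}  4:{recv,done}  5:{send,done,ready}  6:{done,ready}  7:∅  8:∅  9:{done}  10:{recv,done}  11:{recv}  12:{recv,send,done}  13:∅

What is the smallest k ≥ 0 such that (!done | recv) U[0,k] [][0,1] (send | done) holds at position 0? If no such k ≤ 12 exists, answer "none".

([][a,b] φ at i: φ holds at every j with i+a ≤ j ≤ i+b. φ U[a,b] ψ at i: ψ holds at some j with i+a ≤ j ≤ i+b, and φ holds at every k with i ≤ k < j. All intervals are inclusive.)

Need earliest j ≥ 0 with [][0,1] (send | done), and (!done | recv) at every k in [0,j-1].
  j=0: rhs fails.
  j=1: rhs fails.
  j=2: rhs fails.
  j=3: rhs fails.
  j=4: rhs holds but lhs fails at k=1.
  j=5: rhs holds but lhs fails at k=1.
  j=6: rhs fails.
  j=7: rhs fails.
  j=8: rhs fails.
  j=9: rhs holds but lhs fails at k=1.
  j=10: rhs fails.
  j=11: rhs fails.
  j=12: rhs fails.
No witness within the range → none.

none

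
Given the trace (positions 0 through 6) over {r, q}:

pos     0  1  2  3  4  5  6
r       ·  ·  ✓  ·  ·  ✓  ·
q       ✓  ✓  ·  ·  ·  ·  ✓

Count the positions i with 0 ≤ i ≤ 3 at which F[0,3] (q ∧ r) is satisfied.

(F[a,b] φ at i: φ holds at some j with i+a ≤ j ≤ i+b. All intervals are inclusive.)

0

Evaluate at each i in [0,3]:
  i=0: ✗ (none in [0,3])
  i=1: ✗ (none in [1,4])
  i=2: ✗ (none in [2,5])
  i=3: ✗ (none in [3,6])
Positions where it holds: {} → 0.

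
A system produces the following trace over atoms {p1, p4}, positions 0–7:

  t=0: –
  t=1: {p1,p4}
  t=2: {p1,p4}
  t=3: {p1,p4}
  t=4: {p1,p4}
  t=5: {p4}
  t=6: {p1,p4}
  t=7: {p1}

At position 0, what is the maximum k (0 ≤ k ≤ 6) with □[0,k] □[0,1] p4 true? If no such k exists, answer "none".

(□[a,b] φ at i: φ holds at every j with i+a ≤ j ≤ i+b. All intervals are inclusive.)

□[0,1] p4 must hold from j=0 onward; find where it first fails.
  j=0: fails → no k works.

none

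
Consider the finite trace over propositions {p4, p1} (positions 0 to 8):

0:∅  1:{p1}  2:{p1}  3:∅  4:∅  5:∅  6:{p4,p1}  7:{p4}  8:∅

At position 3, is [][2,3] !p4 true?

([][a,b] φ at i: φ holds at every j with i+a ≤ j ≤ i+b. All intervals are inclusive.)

No

Check !p4 at every j in [5,6]:
  j=5: true
  j=6: false
Fails at j=6 → formula fails.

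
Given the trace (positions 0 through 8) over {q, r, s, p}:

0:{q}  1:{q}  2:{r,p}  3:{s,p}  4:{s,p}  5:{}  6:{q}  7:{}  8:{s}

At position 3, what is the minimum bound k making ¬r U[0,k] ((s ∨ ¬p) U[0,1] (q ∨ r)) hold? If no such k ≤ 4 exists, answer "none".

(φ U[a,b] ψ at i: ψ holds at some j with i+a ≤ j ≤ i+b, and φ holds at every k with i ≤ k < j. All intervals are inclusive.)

Need earliest j ≥ 3 with ((s ∨ ¬p) U[0,1] (q ∨ r)), and ¬r at every k in [3,j-1].
  j=3: rhs fails.
  j=4: rhs fails.
  j=5: rhs holds; lhs holds on [3,4]. k = 2.

2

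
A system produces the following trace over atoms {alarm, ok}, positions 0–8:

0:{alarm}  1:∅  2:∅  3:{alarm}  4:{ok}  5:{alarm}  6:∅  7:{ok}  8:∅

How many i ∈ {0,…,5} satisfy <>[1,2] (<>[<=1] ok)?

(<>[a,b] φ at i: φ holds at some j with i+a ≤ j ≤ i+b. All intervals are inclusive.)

Evaluate at each i in [0,5]:
  i=0: ✗ (none in [1,2])
  i=1: ✓ (witness j=3)
  i=2: ✓ (witness j=3)
  i=3: ✓ (witness j=4)
  i=4: ✓ (witness j=6)
  i=5: ✓ (witness j=6)
Positions where it holds: {1, 2, 3, 4, 5} → 5.

5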